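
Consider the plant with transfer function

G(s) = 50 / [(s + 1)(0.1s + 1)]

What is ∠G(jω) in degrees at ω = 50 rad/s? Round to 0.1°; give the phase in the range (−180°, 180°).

-167.5°

At ω = 50 rad/s:
pole (1 + j50·1) = 1 + j50 → |·| ≈ 50.01, ∠ ≈ 88.85°
pole (1 + j50·0.1) = 1 + j5 → |·| ≈ 5.099, ∠ ≈ 78.69°
∠G = (0°) − (88.85° + 78.69°) = -167.54°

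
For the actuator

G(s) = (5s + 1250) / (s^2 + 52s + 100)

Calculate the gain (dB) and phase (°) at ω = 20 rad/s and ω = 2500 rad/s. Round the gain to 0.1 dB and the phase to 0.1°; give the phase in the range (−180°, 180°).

Substitute s = j20:
Numerator: 5(j20) + 1250 = 1250 + j100
Denominator: (j20)^2 + 52(j20) + 100 = -300 + j1040
|N| = √(1250² + 100²) ≈ 1254, ∠N ≈ 4.57°
|D| = √(300² + 1040²) ≈ 1082.4, ∠D ≈ 106.09°
|G| = 1254 / 1082.4 ≈ 1.1585
Gain = 20 log₁₀(1.1585) ≈ 1.28 dB
∠G = 4.57° − 106.09° = -101.52°

Substitute s = j2500:
Numerator: 5(j2500) + 1250 = 1250 + j12500
Denominator: (j2500)^2 + 52(j2500) + 100 = -6249900 + j130000
|N| = √(1250² + 12500²) ≈ 12562, ∠N ≈ 84.29°
|D| = √(6249900² + 130000²) ≈ 6.2513e+06, ∠D ≈ 178.81°
|G| = 12562 / 6.2513e+06 ≈ 0.0020095
Gain = 20 log₁₀(0.0020095) ≈ -53.94 dB
∠G = 84.29° − 178.81° = -94.52°

ω = 20: 1.3 dB, -101.5°; ω = 2500: -53.9 dB, -94.5°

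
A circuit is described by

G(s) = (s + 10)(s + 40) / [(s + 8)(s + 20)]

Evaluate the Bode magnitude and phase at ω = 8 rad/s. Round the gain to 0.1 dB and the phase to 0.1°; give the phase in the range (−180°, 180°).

6.6 dB, -16.8°

At s = jω = j8:
zero (s+10): 10 + j8 → |·| = √(10²+8²) = √164 ≈ 12.806, ∠ = arctan(8/10) ≈ 38.66°
zero (s+40): 40 + j8 → |·| = √(40²+8²) = √1664 ≈ 40.792, ∠ = arctan(8/40) ≈ 11.31°
pole (s+8): 8 + j8 → |·| = √(8²+8²) = √128 ≈ 11.314, ∠ = arctan(8/8) ≈ 45.00°
pole (s+20): 20 + j8 → |·| = √(20²+8²) = √464 ≈ 21.541, ∠ = arctan(8/20) ≈ 21.80°
|G| = 1 · 522.38 / 243.71 ≈ 2.1434
Gain = 20 log₁₀(2.1434) ≈ 6.62 dB
∠G = 49.97° − 66.80° = -16.83°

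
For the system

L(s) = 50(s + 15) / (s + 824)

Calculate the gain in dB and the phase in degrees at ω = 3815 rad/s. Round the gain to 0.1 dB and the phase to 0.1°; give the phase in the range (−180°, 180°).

33.8 dB, 12.0°

At s = jω = j3815:
zero (s+15): 15 + j3815 → |·| = √(15²+3815²) = √14554450 ≈ 3815, ∠ = arctan(3815/15) ≈ 89.77°
pole (s+824): 824 + j3815 → |·| = √(824²+3815²) = √15233201 ≈ 3903, ∠ = arctan(3815/824) ≈ 77.81°
|L| = 50 · 3815 / 3903 ≈ 48.873
Gain = 20 log₁₀(48.873) ≈ 33.78 dB
∠L = 89.77° − 77.81° = 11.96°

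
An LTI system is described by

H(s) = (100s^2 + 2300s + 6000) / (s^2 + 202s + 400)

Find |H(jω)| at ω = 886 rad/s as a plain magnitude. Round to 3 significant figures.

97.6

Substitute s = j886:
Numerator: 100(j886)^2 + 2300(j886) + 6000 = -78493600 + j2037800
Denominator: (j886)^2 + 202(j886) + 400 = -784596 + j178972
|N| = √(78493600² + 2037800²) ≈ 7.852e+07, ∠N ≈ 178.51°
|D| = √(784596² + 178972²) ≈ 8.0475e+05, ∠D ≈ 167.15°
|H| = 7.852e+07 / 8.0475e+05 ≈ 97.571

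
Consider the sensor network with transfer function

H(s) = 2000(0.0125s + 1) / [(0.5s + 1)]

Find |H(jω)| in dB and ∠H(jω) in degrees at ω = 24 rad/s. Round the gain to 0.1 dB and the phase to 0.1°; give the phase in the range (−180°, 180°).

At ω = 24 rad/s:
zero (1 + j24·0.0125) = 1 + j0.3 → |·| ≈ 1.044, ∠ ≈ 16.70°
pole (1 + j24·0.5) = 1 + j12 → |·| ≈ 12.042, ∠ ≈ 85.24°
|H| = 2000 · 1.044 / (12.042) ≈ 173.39
Gain = 20 log₁₀(173.39) ≈ 44.78 dB
∠H = (16.70°) − (85.24°) = -68.54°

44.8 dB, -68.5°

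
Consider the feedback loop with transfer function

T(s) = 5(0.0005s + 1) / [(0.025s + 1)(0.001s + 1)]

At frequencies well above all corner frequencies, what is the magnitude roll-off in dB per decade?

Each pole contributes −20 dB/decade at high frequency; each zero contributes +20 dB/decade.
Net: 1 zero(s) − 2 pole(s) → -20 dB/decade.

-20 dB/decade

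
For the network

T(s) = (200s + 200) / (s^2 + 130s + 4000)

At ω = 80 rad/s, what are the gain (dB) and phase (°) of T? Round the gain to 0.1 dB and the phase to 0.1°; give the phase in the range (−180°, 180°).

3.5 dB, -13.7°

Substitute s = j80:
Numerator: 200(j80) + 200 = 200 + j16000
Denominator: (j80)^2 + 130(j80) + 4000 = -2400 + j10400
|N| = √(200² + 16000²) ≈ 16001, ∠N ≈ 89.28°
|D| = √(2400² + 10400²) ≈ 10673, ∠D ≈ 102.99°
|T| = 16001 / 10673 ≈ 1.4992
Gain = 20 log₁₀(1.4992) ≈ 3.52 dB
∠T = 89.28° − 102.99° = -13.71°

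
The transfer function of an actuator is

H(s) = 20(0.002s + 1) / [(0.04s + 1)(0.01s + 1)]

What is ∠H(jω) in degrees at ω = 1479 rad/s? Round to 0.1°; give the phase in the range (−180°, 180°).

-103.8°

At ω = 1479 rad/s:
zero (1 + j1479·0.002) = 1 + j2.958 → |·| ≈ 3.1225, ∠ ≈ 71.32°
pole (1 + j1479·0.04) = 1 + j59.16 → |·| ≈ 59.168, ∠ ≈ 89.03°
pole (1 + j1479·0.01) = 1 + j14.79 → |·| ≈ 14.824, ∠ ≈ 86.13°
∠H = (71.32°) − (89.03° + 86.13°) = -103.84°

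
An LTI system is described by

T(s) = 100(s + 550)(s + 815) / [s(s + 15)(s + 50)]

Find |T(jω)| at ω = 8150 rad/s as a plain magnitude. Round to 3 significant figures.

At s = jω = j8150:
zero (s+550): 550 + j8150 → |·| = √(550²+8150²) = √66725000 ≈ 8168.5, ∠ = arctan(8150/550) ≈ 86.14°
zero (s+815): 815 + j8150 → |·| = √(815²+8150²) = √67086725 ≈ 8190.6, ∠ = arctan(8150/815) ≈ 84.29°
pole (s+15): 15 + j8150 → |·| = √(15²+8150²) = √66422725 ≈ 8150, ∠ = arctan(8150/15) ≈ 89.89°
pole (s+50): 50 + j8150 → |·| = √(50²+8150²) = √66425000 ≈ 8150.2, ∠ = arctan(8150/50) ≈ 89.65°
pole at origin: |s| = 8150, ∠ = 90.00° (in denominator)
|T| = 100 · 6.6905e+07 / 5.4136e+11 ≈ 0.012359

0.0124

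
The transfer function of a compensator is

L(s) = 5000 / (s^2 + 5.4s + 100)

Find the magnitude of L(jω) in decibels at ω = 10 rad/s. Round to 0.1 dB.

At s = jω = j10:
quadratic: (j10)² + 5.4·j10 + 100 = 0 + j54 → |·| ≈ 54, ∠ ≈ 90.00°
|L| = 5000 / 54 ≈ 92.593
Gain = 20 log₁₀(92.593) ≈ 39.33 dB

39.3 dB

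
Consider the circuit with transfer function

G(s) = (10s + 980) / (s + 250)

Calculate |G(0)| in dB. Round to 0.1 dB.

11.9 dB

G(0) = 980 / 250 = 3.92
20 log₁₀(3.92) ≈ 11.87 dB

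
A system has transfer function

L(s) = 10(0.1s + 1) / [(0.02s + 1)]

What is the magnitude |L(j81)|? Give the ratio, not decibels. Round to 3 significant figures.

42.9

At ω = 81 rad/s:
zero (1 + j81·0.1) = 1 + j8.1 → |·| ≈ 8.1615, ∠ ≈ 82.96°
pole (1 + j81·0.02) = 1 + j1.62 → |·| ≈ 1.9038, ∠ ≈ 58.31°
|L| = 10 · 8.1615 / (1.9038) ≈ 42.87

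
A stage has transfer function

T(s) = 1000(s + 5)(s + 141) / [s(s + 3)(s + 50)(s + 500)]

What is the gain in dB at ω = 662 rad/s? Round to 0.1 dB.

At s = jω = j662:
zero (s+5): 5 + j662 → |·| = √(5²+662²) = √438269 ≈ 662.02, ∠ = arctan(662/5) ≈ 89.57°
zero (s+141): 141 + j662 → |·| = √(141²+662²) = √458125 ≈ 676.85, ∠ = arctan(662/141) ≈ 77.98°
pole (s+3): 3 + j662 → |·| = √(3²+662²) = √438253 ≈ 662.01, ∠ = arctan(662/3) ≈ 89.74°
pole (s+50): 50 + j662 → |·| = √(50²+662²) = √440744 ≈ 663.89, ∠ = arctan(662/50) ≈ 85.68°
pole (s+500): 500 + j662 → |·| = √(500²+662²) = √688244 ≈ 829.6, ∠ = arctan(662/500) ≈ 52.94°
pole at origin: |s| = 662, ∠ = 90.00° (in denominator)
|T| = 1000 · 4.4809e+05 / 2.4137e+11 ≈ 0.0018564
Gain = 20 log₁₀(0.0018564) ≈ -54.63 dB

-54.6 dB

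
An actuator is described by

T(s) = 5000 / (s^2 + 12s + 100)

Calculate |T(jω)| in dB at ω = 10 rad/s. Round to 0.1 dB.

At s = jω = j10:
quadratic: (j10)² + 12·j10 + 100 = 0 + j120 → |·| ≈ 120, ∠ ≈ 90.00°
|T| = 5000 / 120 ≈ 41.667
Gain = 20 log₁₀(41.667) ≈ 32.40 dB

32.4 dB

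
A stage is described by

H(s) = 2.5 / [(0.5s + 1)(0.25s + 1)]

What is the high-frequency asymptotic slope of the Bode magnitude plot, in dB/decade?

-40 dB/decade

Each pole contributes −20 dB/decade at high frequency; each zero contributes +20 dB/decade.
Net: 0 zero(s) − 2 pole(s) → -40 dB/decade.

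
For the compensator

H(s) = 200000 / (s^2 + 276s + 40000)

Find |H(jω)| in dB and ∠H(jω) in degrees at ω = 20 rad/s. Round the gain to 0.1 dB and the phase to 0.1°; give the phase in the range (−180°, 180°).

At s = jω = j20:
quadratic: (j20)² + 276·j20 + 40000 = 39600 + j5520 → |·| ≈ 39983, ∠ ≈ 7.94°
|H| = 200000 / 39983 ≈ 5.0021
Gain = 20 log₁₀(5.0021) ≈ 13.98 dB
∠H = 0.00° − 7.94° = -7.94°

14.0 dB, -7.9°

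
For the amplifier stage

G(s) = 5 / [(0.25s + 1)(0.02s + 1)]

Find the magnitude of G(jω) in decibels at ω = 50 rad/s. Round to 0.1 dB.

At ω = 50 rad/s:
pole (1 + j50·0.25) = 1 + j12.5 → |·| ≈ 12.54, ∠ ≈ 85.43°
pole (1 + j50·0.02) = 1 + j1 → |·| ≈ 1.4142, ∠ ≈ 45.00°
|G| = 5 · 1 / (12.54 · 1.4142) ≈ 0.28194
Gain = 20 log₁₀(0.28194) ≈ -11.00 dB

-11.0 dB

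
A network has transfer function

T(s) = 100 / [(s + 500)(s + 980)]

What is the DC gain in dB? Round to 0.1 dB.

T(0) = 100 / (500·980) ≈ 0.00020408
20 log₁₀(0.00020408) ≈ -73.80 dB

-73.8 dB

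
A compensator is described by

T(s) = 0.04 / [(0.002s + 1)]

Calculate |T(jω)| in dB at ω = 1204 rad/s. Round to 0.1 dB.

-36.3 dB

At ω = 1204 rad/s:
pole (1 + j1204·0.002) = 1 + j2.408 → |·| ≈ 2.6074, ∠ ≈ 67.45°
|T| = 0.04 · 1 / (2.6074) ≈ 0.015341
Gain = 20 log₁₀(0.015341) ≈ -36.28 dB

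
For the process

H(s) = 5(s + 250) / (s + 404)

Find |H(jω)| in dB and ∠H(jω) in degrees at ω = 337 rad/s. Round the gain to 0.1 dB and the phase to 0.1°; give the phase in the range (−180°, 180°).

12.0 dB, 13.6°

At s = jω = j337:
zero (s+250): 250 + j337 → |·| = √(250²+337²) = √176069 ≈ 419.61, ∠ = arctan(337/250) ≈ 53.43°
pole (s+404): 404 + j337 → |·| = √(404²+337²) = √276785 ≈ 526.1, ∠ = arctan(337/404) ≈ 39.83°
|H| = 5 · 419.61 / 526.1 ≈ 3.9879
Gain = 20 log₁₀(3.9879) ≈ 12.01 dB
∠H = 53.43° − 39.83° = 13.60°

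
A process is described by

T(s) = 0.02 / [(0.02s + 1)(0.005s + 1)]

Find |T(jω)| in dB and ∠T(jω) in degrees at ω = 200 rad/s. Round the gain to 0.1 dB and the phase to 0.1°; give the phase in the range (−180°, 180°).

-49.3 dB, -121.0°

At ω = 200 rad/s:
pole (1 + j200·0.02) = 1 + j4 → |·| ≈ 4.1231, ∠ ≈ 75.96°
pole (1 + j200·0.005) = 1 + j1 → |·| ≈ 1.4142, ∠ ≈ 45.00°
|T| = 0.02 · 1 / (4.1231 · 1.4142) ≈ 0.00343
Gain = 20 log₁₀(0.00343) ≈ -49.29 dB
∠T = (0°) − (75.96° + 45.00°) = -120.96°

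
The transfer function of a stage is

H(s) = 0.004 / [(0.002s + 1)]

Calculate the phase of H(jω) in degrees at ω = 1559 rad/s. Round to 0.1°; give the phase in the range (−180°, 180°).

-72.2°

At ω = 1559 rad/s:
pole (1 + j1559·0.002) = 1 + j3.118 → |·| ≈ 3.2744, ∠ ≈ 72.22°
∠H = (0°) − (72.22°) = -72.22°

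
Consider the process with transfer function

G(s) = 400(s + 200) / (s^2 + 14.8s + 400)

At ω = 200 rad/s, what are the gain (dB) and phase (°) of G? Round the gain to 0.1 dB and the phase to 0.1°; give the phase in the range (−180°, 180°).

9.1 dB, -130.7°

At s = jω = j200:
zero (s+200): 200 + j200 → |·| = √(200²+200²) = √80000 ≈ 282.84, ∠ = arctan(200/200) ≈ 45.00°
quadratic: (j200)² + 14.8·j200 + 400 = -39600 + j2960 → |·| ≈ 39710, ∠ ≈ 175.73°
|G| = 400 · 282.84 / 39710 ≈ 2.8491
Gain = 20 log₁₀(2.8491) ≈ 9.09 dB
∠G = 45.00° − 175.73° = -130.73°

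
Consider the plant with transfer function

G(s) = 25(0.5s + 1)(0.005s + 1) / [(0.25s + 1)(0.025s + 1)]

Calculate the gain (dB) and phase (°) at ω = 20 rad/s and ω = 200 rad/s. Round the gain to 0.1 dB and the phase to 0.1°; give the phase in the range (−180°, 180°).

At ω = 20 rad/s:
zero (1 + j20·0.5) = 1 + j10 → |·| ≈ 10.05, ∠ ≈ 84.29°
zero (1 + j20·0.005) = 1 + j0.1 → |·| ≈ 1.005, ∠ ≈ 5.71°
pole (1 + j20·0.25) = 1 + j5 → |·| ≈ 5.099, ∠ ≈ 78.69°
pole (1 + j20·0.025) = 1 + j0.5 → |·| ≈ 1.118, ∠ ≈ 26.57°
|G| = 25 · 10.05 · 1.005 / (5.099 · 1.118) ≈ 44.294
Gain = 20 log₁₀(44.294) ≈ 32.93 dB
∠G = (84.29° + 5.71°) − (78.69° + 26.57°) = -15.26°

At ω = 200 rad/s:
zero (1 + j200·0.5) = 1 + j100 → |·| ≈ 100, ∠ ≈ 89.43°
zero (1 + j200·0.005) = 1 + j1 → |·| ≈ 1.4142, ∠ ≈ 45.00°
pole (1 + j200·0.25) = 1 + j50 → |·| ≈ 50.01, ∠ ≈ 88.85°
pole (1 + j200·0.025) = 1 + j5 → |·| ≈ 5.099, ∠ ≈ 78.69°
|G| = 25 · 100 · 1.4142 / (50.01 · 5.099) ≈ 13.865
Gain = 20 log₁₀(13.865) ≈ 22.84 dB
∠G = (89.43° + 45.00°) − (88.85° + 78.69°) = -33.11°

ω = 20: 32.9 dB, -15.3°; ω = 200: 22.8 dB, -33.1°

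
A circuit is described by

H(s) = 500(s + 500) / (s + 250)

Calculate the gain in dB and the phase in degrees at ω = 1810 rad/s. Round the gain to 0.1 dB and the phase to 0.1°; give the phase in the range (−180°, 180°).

At s = jω = j1810:
zero (s+500): 500 + j1810 → |·| = √(500²+1810²) = √3526100 ≈ 1877.8, ∠ = arctan(1810/500) ≈ 74.56°
pole (s+250): 250 + j1810 → |·| = √(250²+1810²) = √3338600 ≈ 1827.2, ∠ = arctan(1810/250) ≈ 82.14°
|H| = 500 · 1877.8 / 1827.2 ≈ 513.85
Gain = 20 log₁₀(513.85) ≈ 54.22 dB
∠H = 74.56° − 82.14° = -7.58°

54.2 dB, -7.6°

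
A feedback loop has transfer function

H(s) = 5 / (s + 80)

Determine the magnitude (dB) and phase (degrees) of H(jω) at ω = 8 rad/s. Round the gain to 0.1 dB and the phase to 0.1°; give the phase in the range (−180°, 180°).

-24.1 dB, -5.7°

At s = jω = j8:
pole (s+80): 80 + j8 → |·| = √(80²+8²) = √6464 ≈ 80.399, ∠ = arctan(8/80) ≈ 5.71°
|H| = 5 / 80.399 ≈ 0.06219
Gain = 20 log₁₀(0.06219) ≈ -24.13 dB
∠H = 0.00° − 5.71° = -5.71°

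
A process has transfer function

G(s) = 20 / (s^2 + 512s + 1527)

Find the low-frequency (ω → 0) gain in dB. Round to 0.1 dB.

G(0) = 20 / 1527 ≈ 0.013098
20 log₁₀(0.013098) ≈ -37.66 dB

-37.7 dB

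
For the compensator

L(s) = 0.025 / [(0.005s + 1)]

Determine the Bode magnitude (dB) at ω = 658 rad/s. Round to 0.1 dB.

At ω = 658 rad/s:
pole (1 + j658·0.005) = 1 + j3.29 → |·| ≈ 3.4386, ∠ ≈ 73.09°
|L| = 0.025 · 1 / (3.4386) ≈ 0.0072704
Gain = 20 log₁₀(0.0072704) ≈ -42.77 dB

-42.8 dB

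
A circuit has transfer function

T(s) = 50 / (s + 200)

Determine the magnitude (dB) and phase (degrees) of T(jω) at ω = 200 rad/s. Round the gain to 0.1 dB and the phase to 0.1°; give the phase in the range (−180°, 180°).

-15.1 dB, -45.0°

At s = jω = j200:
pole (s+200): 200 + j200 → |·| = √(200²+200²) = √80000 ≈ 282.84, ∠ = arctan(200/200) ≈ 45.00°
|T| = 50 / 282.84 ≈ 0.17678
Gain = 20 log₁₀(0.17678) ≈ -15.05 dB
∠T = 0.00° − 45.00° = -45.00°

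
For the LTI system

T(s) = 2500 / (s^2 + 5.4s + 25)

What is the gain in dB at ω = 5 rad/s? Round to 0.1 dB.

39.3 dB

At s = jω = j5:
quadratic: (j5)² + 5.4·j5 + 25 = 0 + j27 → |·| ≈ 27, ∠ ≈ 90.00°
|T| = 2500 / 27 ≈ 92.593
Gain = 20 log₁₀(92.593) ≈ 39.33 dB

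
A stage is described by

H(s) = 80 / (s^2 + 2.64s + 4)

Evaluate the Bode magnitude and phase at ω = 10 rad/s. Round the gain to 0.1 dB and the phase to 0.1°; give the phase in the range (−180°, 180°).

-1.9 dB, -164.6°

At s = jω = j10:
quadratic: (j10)² + 2.64·j10 + 4 = -96 + j26.4 → |·| ≈ 99.564, ∠ ≈ 164.62°
|H| = 80 / 99.564 ≈ 0.8035
Gain = 20 log₁₀(0.8035) ≈ -1.90 dB
∠H = 0.00° − 164.62° = -164.62°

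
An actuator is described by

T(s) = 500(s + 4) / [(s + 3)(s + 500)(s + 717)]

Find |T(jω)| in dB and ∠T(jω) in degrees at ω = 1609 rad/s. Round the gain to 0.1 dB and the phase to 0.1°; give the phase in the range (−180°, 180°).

-75.5 dB, -138.8°

At s = jω = j1609:
zero (s+4): 4 + j1609 → |·| = √(4²+1609²) = √2588897 ≈ 1609, ∠ = arctan(1609/4) ≈ 89.86°
pole (s+3): 3 + j1609 → |·| = √(3²+1609²) = √2588890 ≈ 1609, ∠ = arctan(1609/3) ≈ 89.89°
pole (s+500): 500 + j1609 → |·| = √(500²+1609²) = √2838881 ≈ 1684.9, ∠ = arctan(1609/500) ≈ 72.74°
pole (s+717): 717 + j1609 → |·| = √(717²+1609²) = √3102970 ≈ 1761.5, ∠ = arctan(1609/717) ≈ 65.98°
|T| = 500 · 1609 / 4.7754e+09 ≈ 0.00016847
Gain = 20 log₁₀(0.00016847) ≈ -75.47 dB
∠T = 89.86° − 228.61° = -138.75°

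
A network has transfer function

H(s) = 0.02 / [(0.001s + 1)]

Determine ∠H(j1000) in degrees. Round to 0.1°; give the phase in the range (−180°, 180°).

At ω = 1000 rad/s:
pole (1 + j1000·0.001) = 1 + j1 → |·| ≈ 1.4142, ∠ ≈ 45.00°
∠H = (0°) − (45.00°) = -45.00°

-45.0°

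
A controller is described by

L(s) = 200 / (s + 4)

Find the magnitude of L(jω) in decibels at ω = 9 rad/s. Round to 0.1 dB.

26.2 dB

At s = jω = j9:
pole (s+4): 4 + j9 → |·| = √(4²+9²) = √97 ≈ 9.8489, ∠ = arctan(9/4) ≈ 66.04°
|L| = 200 / 9.8489 ≈ 20.307
Gain = 20 log₁₀(20.307) ≈ 26.15 dB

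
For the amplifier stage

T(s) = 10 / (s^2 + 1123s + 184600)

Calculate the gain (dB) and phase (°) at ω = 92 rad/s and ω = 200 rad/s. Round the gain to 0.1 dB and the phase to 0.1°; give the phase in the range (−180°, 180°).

ω = 92: -86.2 dB, -30.4°; ω = 200: -88.5 dB, -57.2°

Substitute s = j92:
Numerator: 10 = 10 + j0
Denominator: (j92)^2 + 1123(j92) + 184600 = 176136 + j103316
|N| = √(10² + 0²) ≈ 10, ∠N ≈ 0.00°
|D| = √(176136² + 103316²) ≈ 2.042e+05, ∠D ≈ 30.39°
|T| = 10 / 2.042e+05 ≈ 4.8972e-05
Gain = 20 log₁₀(4.8972e-05) ≈ -86.20 dB
∠T = 0.00° − 30.39° = -30.39°

Substitute s = j200:
Numerator: 10 = 10 + j0
Denominator: (j200)^2 + 1123(j200) + 184600 = 144600 + j224600
|N| = √(10² + 0²) ≈ 10, ∠N ≈ 0.00°
|D| = √(144600² + 224600²) ≈ 2.6712e+05, ∠D ≈ 57.23°
|T| = 10 / 2.6712e+05 ≈ 3.7436e-05
Gain = 20 log₁₀(3.7436e-05) ≈ -88.53 dB
∠T = 0.00° − 57.23° = -57.23°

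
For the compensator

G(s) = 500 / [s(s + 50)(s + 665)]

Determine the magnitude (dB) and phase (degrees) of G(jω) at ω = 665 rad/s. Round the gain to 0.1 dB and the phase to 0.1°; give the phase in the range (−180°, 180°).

At s = jω = j665:
pole (s+50): 50 + j665 → |·| = √(50²+665²) = √444725 ≈ 666.88, ∠ = arctan(665/50) ≈ 85.70°
pole (s+665): 665 + j665 → |·| = √(665²+665²) = √884450 ≈ 940.45, ∠ = arctan(665/665) ≈ 45.00°
pole at origin: |s| = 665, ∠ = 90.00° (in denominator)
|G| = 500 / 4.1707e+08 ≈ 1.1988e-06
Gain = 20 log₁₀(1.1988e-06) ≈ -118.43 dB
∠G = 0.00° − 220.70° = -220.70° ≡ 139.30° (principal value)

-118.4 dB, 139.3°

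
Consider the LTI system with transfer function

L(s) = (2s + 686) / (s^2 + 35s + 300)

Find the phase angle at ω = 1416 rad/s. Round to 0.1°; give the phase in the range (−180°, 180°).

-102.2°

Substitute s = j1416:
Numerator: 2(j1416) + 686 = 686 + j2832
Denominator: (j1416)^2 + 35(j1416) + 300 = -2004756 + j49560
|N| = √(686² + 2832²) ≈ 2913.9, ∠N ≈ 76.38°
|D| = √(2004756² + 49560²) ≈ 2.0054e+06, ∠D ≈ 178.58°
∠L = 76.38° − 178.58° = -102.20°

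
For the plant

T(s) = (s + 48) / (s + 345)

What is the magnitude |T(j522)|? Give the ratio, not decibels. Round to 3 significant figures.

0.838

Substitute s = j522:
Numerator: (j522) + 48 = 48 + j522
Denominator: (j522) + 345 = 345 + j522
|N| = √(48² + 522²) ≈ 524.2, ∠N ≈ 84.75°
|D| = √(345² + 522²) ≈ 625.71, ∠D ≈ 56.54°
|T| = 524.2 / 625.71 ≈ 0.83777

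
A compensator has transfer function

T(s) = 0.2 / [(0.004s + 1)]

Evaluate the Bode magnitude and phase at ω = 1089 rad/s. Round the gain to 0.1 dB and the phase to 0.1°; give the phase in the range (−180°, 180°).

-27.0 dB, -77.1°

At ω = 1089 rad/s:
pole (1 + j1089·0.004) = 1 + j4.356 → |·| ≈ 4.4693, ∠ ≈ 77.07°
|T| = 0.2 · 1 / (4.4693) ≈ 0.04475
Gain = 20 log₁₀(0.04475) ≈ -26.98 dB
∠T = (0°) − (77.07°) = -77.07°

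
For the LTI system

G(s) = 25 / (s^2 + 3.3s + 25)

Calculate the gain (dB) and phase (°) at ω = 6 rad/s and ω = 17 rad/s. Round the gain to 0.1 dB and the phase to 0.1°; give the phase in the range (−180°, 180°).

At s = jω = j6:
quadratic: (j6)² + 3.3·j6 + 25 = -11 + j19.8 → |·| ≈ 22.65, ∠ ≈ 119.05°
|G| = 25 / 22.65 ≈ 1.1038
Gain = 20 log₁₀(1.1038) ≈ 0.86 dB
∠G = 0.00° − 119.05° = -119.05°

At s = jω = j17:
quadratic: (j17)² + 3.3·j17 + 25 = -264 + j56.1 → |·| ≈ 269.89, ∠ ≈ 168.00°
|G| = 25 / 269.89 ≈ 0.09263
Gain = 20 log₁₀(0.09263) ≈ -20.66 dB
∠G = 0.00° − 168.00° = -168.00°

ω = 6: 0.9 dB, -119.1°; ω = 17: -20.7 dB, -168.0°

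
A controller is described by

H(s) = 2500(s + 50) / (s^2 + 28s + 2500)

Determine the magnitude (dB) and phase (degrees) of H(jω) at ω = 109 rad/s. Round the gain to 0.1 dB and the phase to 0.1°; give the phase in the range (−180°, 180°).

29.7 dB, -96.6°

At s = jω = j109:
zero (s+50): 50 + j109 → |·| = √(50²+109²) = √14381 ≈ 119.92, ∠ = arctan(109/50) ≈ 65.36°
quadratic: (j109)² + 28·j109 + 2500 = -9381 + j3052 → |·| ≈ 9865, ∠ ≈ 161.98°
|H| = 2500 · 119.92 / 9865 ≈ 30.39
Gain = 20 log₁₀(30.39) ≈ 29.65 dB
∠H = 65.36° − 161.98° = -96.62°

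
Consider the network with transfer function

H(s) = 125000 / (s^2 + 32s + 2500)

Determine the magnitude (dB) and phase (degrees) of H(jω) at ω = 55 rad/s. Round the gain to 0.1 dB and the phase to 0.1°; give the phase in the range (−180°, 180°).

36.7 dB, -106.6°

At s = jω = j55:
quadratic: (j55)² + 32·j55 + 2500 = -525 + j1760 → |·| ≈ 1836.6, ∠ ≈ 106.61°
|H| = 125000 / 1836.6 ≈ 68.061
Gain = 20 log₁₀(68.061) ≈ 36.66 dB
∠H = 0.00° − 106.61° = -106.61°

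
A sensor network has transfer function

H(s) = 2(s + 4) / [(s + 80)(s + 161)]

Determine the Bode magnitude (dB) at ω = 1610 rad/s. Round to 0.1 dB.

-58.2 dB

At s = jω = j1610:
zero (s+4): 4 + j1610 → |·| = √(4²+1610²) = √2592116 ≈ 1610, ∠ = arctan(1610/4) ≈ 89.86°
pole (s+80): 80 + j1610 → |·| = √(80²+1610²) = √2598500 ≈ 1612, ∠ = arctan(1610/80) ≈ 87.16°
pole (s+161): 161 + j1610 → |·| = √(161²+1610²) = √2618021 ≈ 1618, ∠ = arctan(1610/161) ≈ 84.29°
|H| = 2 · 1610 / 2.6082e+06 ≈ 0.0012346
Gain = 20 log₁₀(0.0012346) ≈ -58.17 dB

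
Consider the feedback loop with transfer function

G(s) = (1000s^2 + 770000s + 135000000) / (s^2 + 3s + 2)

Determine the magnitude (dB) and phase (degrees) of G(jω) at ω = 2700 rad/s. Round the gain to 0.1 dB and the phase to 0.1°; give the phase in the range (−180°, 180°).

Substitute s = j2700:
Numerator: 1000(j2700)^2 + 770000(j2700) + 135000000 = -7155000000 + j2079000000
Denominator: (j2700)^2 + 3(j2700) + 2 = -7289998 + j8100
|N| = √(7155000000² + 2079000000²) ≈ 7.4509e+09, ∠N ≈ 163.80°
|D| = √(7289998² + 8100²) ≈ 7.29e+06, ∠D ≈ 179.94°
|G| = 7.4509e+09 / 7.29e+06 ≈ 1022.1
Gain = 20 log₁₀(1022.1) ≈ 60.19 dB
∠G = 163.80° − 179.94° = -16.14°

60.2 dB, -16.1°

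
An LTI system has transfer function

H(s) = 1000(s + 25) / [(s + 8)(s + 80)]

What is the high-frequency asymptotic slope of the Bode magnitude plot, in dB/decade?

Each pole contributes −20 dB/decade at high frequency; each zero contributes +20 dB/decade.
Net: 1 zero(s) − 2 pole(s) → -20 dB/decade.

-20 dB/decade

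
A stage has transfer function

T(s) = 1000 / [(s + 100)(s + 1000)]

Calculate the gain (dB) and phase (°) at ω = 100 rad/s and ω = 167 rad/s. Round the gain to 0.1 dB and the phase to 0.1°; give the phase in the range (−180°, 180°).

ω = 100: -43.1 dB, -50.7°; ω = 167: -45.9 dB, -68.6°

At s = jω = j100:
pole (s+100): 100 + j100 → |·| = √(100²+100²) = √20000 ≈ 141.42, ∠ = arctan(100/100) ≈ 45.00°
pole (s+1000): 1000 + j100 → |·| = √(1000²+100²) = √1010000 ≈ 1005, ∠ = arctan(100/1000) ≈ 5.71°
|T| = 1000 / 1.4213e+05 ≈ 0.0070358
Gain = 20 log₁₀(0.0070358) ≈ -43.05 dB
∠T = 0.00° − 50.71° = -50.71°

At s = jω = j167:
pole (s+100): 100 + j167 → |·| = √(100²+167²) = √37889 ≈ 194.65, ∠ = arctan(167/100) ≈ 59.09°
pole (s+1000): 1000 + j167 → |·| = √(1000²+167²) = √1027889 ≈ 1013.8, ∠ = arctan(167/1000) ≈ 9.48°
|T| = 1000 / 1.9734e+05 ≈ 0.0050674
Gain = 20 log₁₀(0.0050674) ≈ -45.90 dB
∠T = 0.00° − 68.57° = -68.57°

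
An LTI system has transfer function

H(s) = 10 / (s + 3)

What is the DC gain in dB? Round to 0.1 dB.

10.5 dB

H(0) = 10 / (3) ≈ 3.3333
20 log₁₀(3.3333) ≈ 10.46 dB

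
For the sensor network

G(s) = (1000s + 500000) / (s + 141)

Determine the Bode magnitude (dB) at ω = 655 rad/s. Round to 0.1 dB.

Substitute s = j655:
Numerator: 1000(j655) + 500000 = 500000 + j655000
Denominator: (j655) + 141 = 141 + j655
|N| = √(500000² + 655000²) ≈ 8.2403e+05, ∠N ≈ 52.64°
|D| = √(141² + 655²) ≈ 670, ∠D ≈ 77.85°
|G| = 8.2403e+05 / 670 ≈ 1229.9
Gain = 20 log₁₀(1229.9) ≈ 61.80 dB

61.8 dB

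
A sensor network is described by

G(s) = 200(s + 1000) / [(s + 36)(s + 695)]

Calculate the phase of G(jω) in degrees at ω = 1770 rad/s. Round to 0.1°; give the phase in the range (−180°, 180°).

-96.9°

At s = jω = j1770:
zero (s+1000): 1000 + j1770 → |·| = √(1000²+1770²) = √4132900 ≈ 2033, ∠ = arctan(1770/1000) ≈ 60.53°
pole (s+36): 36 + j1770 → |·| = √(36²+1770²) = √3134196 ≈ 1770.4, ∠ = arctan(1770/36) ≈ 88.83°
pole (s+695): 695 + j1770 → |·| = √(695²+1770²) = √3615925 ≈ 1901.6, ∠ = arctan(1770/695) ≈ 68.56°
∠G = 60.53° − 157.39° = -96.86°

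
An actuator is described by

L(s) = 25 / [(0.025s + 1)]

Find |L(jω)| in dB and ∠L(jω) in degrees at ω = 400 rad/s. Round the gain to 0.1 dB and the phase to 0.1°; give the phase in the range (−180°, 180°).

7.9 dB, -84.3°

At ω = 400 rad/s:
pole (1 + j400·0.025) = 1 + j10 → |·| ≈ 10.05, ∠ ≈ 84.29°
|L| = 25 · 1 / (10.05) ≈ 2.4876
Gain = 20 log₁₀(2.4876) ≈ 7.92 dB
∠L = (0°) − (84.29°) = -84.29°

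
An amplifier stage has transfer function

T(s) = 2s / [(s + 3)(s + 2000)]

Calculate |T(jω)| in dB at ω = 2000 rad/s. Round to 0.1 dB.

-63.0 dB

At s = jω = j2000:
zero at origin: s = j2000 → |·| = 2000, ∠ = 90.00°
pole (s+3): 3 + j2000 → |·| = √(3²+2000²) = √4000009 ≈ 2000, ∠ = arctan(2000/3) ≈ 89.91°
pole (s+2000): 2000 + j2000 → |·| = √(2000²+2000²) = √8000000 ≈ 2828.4, ∠ = arctan(2000/2000) ≈ 45.00°
|T| = 2 · 2000 / 5.6568e+06 ≈ 0.00070711
Gain = 20 log₁₀(0.00070711) ≈ -63.01 dB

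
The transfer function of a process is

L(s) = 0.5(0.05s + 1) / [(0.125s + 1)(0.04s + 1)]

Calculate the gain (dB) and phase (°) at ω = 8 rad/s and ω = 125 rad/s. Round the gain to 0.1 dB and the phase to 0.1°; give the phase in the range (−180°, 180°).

At ω = 8 rad/s:
zero (1 + j8·0.05) = 1 + j0.4 → |·| ≈ 1.077, ∠ ≈ 21.80°
pole (1 + j8·0.125) = 1 + j1 → |·| ≈ 1.4142, ∠ ≈ 45.00°
pole (1 + j8·0.04) = 1 + j0.32 → |·| ≈ 1.05, ∠ ≈ 17.74°
|L| = 0.5 · 1.077 / (1.4142 · 1.05) ≈ 0.36265
Gain = 20 log₁₀(0.36265) ≈ -8.81 dB
∠L = (21.80°) − (45.00° + 17.74°) = -40.94°

At ω = 125 rad/s:
zero (1 + j125·0.05) = 1 + j6.25 → |·| ≈ 6.3295, ∠ ≈ 80.91°
pole (1 + j125·0.125) = 1 + j15.625 → |·| ≈ 15.657, ∠ ≈ 86.34°
pole (1 + j125·0.04) = 1 + j5 → |·| ≈ 5.099, ∠ ≈ 78.69°
|L| = 0.5 · 6.3295 / (15.657 · 5.099) ≈ 0.039641
Gain = 20 log₁₀(0.039641) ≈ -28.04 dB
∠L = (80.91°) − (86.34° + 78.69°) = -84.12°

ω = 8: -8.8 dB, -40.9°; ω = 125: -28.0 dB, -84.1°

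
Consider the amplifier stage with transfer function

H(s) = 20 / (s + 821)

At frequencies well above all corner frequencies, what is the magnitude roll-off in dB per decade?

Each pole contributes −20 dB/decade at high frequency; each zero contributes +20 dB/decade.
Net: 0 zero(s) − 1 pole(s) → -20 dB/decade.

-20 dB/decade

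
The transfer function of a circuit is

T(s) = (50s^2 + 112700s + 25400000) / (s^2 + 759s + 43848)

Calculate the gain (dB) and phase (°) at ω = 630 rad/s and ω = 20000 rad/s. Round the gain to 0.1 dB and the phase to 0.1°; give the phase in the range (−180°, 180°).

Substitute s = j630:
Numerator: 50(j630)^2 + 112700(j630) + 25400000 = 5555000 + j71001000
Denominator: (j630)^2 + 759(j630) + 43848 = -353052 + j478170
|N| = √(5555000² + 71001000²) ≈ 7.1218e+07, ∠N ≈ 85.53°
|D| = √(353052² + 478170²) ≈ 5.9438e+05, ∠D ≈ 126.44°
|T| = 7.1218e+07 / 5.9438e+05 ≈ 119.82
Gain = 20 log₁₀(119.82) ≈ 41.57 dB
∠T = 85.53° − 126.44° = -40.91°

Substitute s = j20000:
Numerator: 50(j20000)^2 + 112700(j20000) + 25400000 = -19974600000 + j2254000000
Denominator: (j20000)^2 + 759(j20000) + 43848 = -399956152 + j15180000
|N| = √(19974600000² + 2254000000²) ≈ 2.0101e+10, ∠N ≈ 173.56°
|D| = √(399956152² + 15180000²) ≈ 4.0024e+08, ∠D ≈ 177.83°
|T| = 2.0101e+10 / 4.0024e+08 ≈ 50.222
Gain = 20 log₁₀(50.222) ≈ 34.02 dB
∠T = 173.56° − 177.83° = -4.27°

ω = 630: 41.6 dB, -40.9°; ω = 20000: 34.0 dB, -4.3°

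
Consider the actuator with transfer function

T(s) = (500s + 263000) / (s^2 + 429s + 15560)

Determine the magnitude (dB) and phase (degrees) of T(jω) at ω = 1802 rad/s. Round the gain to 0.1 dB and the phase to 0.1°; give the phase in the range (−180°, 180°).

-11.0 dB, -92.8°

Substitute s = j1802:
Numerator: 500(j1802) + 263000 = 263000 + j901000
Denominator: (j1802)^2 + 429(j1802) + 15560 = -3231644 + j773058
|N| = √(263000² + 901000²) ≈ 9.386e+05, ∠N ≈ 73.73°
|D| = √(3231644² + 773058²) ≈ 3.3228e+06, ∠D ≈ 166.55°
|T| = 9.386e+05 / 3.3228e+06 ≈ 0.28247
Gain = 20 log₁₀(0.28247) ≈ -10.98 dB
∠T = 73.73° − 166.55° = -92.82°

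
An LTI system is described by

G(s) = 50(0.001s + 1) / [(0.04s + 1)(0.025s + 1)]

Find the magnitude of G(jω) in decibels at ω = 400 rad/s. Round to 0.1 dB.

At ω = 400 rad/s:
zero (1 + j400·0.001) = 1 + j0.4 → |·| ≈ 1.077, ∠ ≈ 21.80°
pole (1 + j400·0.04) = 1 + j16 → |·| ≈ 16.031, ∠ ≈ 86.42°
pole (1 + j400·0.025) = 1 + j10 → |·| ≈ 10.05, ∠ ≈ 84.29°
|G| = 50 · 1.077 / (16.031 · 10.05) ≈ 0.33424
Gain = 20 log₁₀(0.33424) ≈ -9.52 dB

-9.5 dB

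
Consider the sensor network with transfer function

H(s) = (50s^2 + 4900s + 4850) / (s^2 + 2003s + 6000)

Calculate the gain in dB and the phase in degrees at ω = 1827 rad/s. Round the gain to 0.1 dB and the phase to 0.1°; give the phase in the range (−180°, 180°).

30.6 dB, 44.6°

Substitute s = j1827:
Numerator: 50(j1827)^2 + 4900(j1827) + 4850 = -166891600 + j8952300
Denominator: (j1827)^2 + 2003(j1827) + 6000 = -3331929 + j3659481
|N| = √(166891600² + 8952300²) ≈ 1.6713e+08, ∠N ≈ 176.93°
|D| = √(3331929² + 3659481²) ≈ 4.9491e+06, ∠D ≈ 132.32°
|H| = 1.6713e+08 / 4.9491e+06 ≈ 33.77
Gain = 20 log₁₀(33.77) ≈ 30.57 dB
∠H = 176.93° − 132.32° = 44.61°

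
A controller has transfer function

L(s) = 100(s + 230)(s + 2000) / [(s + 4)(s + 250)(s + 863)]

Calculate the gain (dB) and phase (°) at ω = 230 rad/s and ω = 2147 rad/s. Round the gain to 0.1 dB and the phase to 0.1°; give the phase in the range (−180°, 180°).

At s = jω = j230:
zero (s+230): 230 + j230 → |·| = √(230²+230²) = √105800 ≈ 325.27, ∠ = arctan(230/230) ≈ 45.00°
zero (s+2000): 2000 + j230 → |·| = √(2000²+230²) = √4052900 ≈ 2013.2, ∠ = arctan(230/2000) ≈ 6.56°
pole (s+4): 4 + j230 → |·| = √(4²+230²) = √52916 ≈ 230.03, ∠ = arctan(230/4) ≈ 89.00°
pole (s+250): 250 + j230 → |·| = √(250²+230²) = √115400 ≈ 339.71, ∠ = arctan(230/250) ≈ 42.61°
pole (s+863): 863 + j230 → |·| = √(863²+230²) = √797669 ≈ 893.12, ∠ = arctan(230/863) ≈ 14.92°
|L| = 100 · 6.5483e+05 / 6.9792e+07 ≈ 0.93826
Gain = 20 log₁₀(0.93826) ≈ -0.55 dB
∠L = 51.56° − 146.53° = -94.97°

At s = jω = j2147:
zero (s+230): 230 + j2147 → |·| = √(230²+2147²) = √4662509 ≈ 2159.3, ∠ = arctan(2147/230) ≈ 83.89°
zero (s+2000): 2000 + j2147 → |·| = √(2000²+2147²) = √8609609 ≈ 2934.2, ∠ = arctan(2147/2000) ≈ 47.03°
pole (s+4): 4 + j2147 → |·| = √(4²+2147²) = √4609625 ≈ 2147, ∠ = arctan(2147/4) ≈ 89.89°
pole (s+250): 250 + j2147 → |·| = √(250²+2147²) = √4672109 ≈ 2161.5, ∠ = arctan(2147/250) ≈ 83.36°
pole (s+863): 863 + j2147 → |·| = √(863²+2147²) = √5354378 ≈ 2314, ∠ = arctan(2147/863) ≈ 68.10°
|L| = 100 · 6.3358e+06 / 1.0739e+10 ≈ 0.058998
Gain = 20 log₁₀(0.058998) ≈ -24.58 dB
∠L = 130.92° − 241.35° = -110.43°

ω = 230: -0.6 dB, -95.0°; ω = 2147: -24.6 dB, -110.4°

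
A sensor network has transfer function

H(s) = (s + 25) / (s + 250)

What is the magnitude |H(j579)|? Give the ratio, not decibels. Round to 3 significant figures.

0.919

At s = jω = j579:
zero (s+25): 25 + j579 → |·| = √(25²+579²) = √335866 ≈ 579.54, ∠ = arctan(579/25) ≈ 87.53°
pole (s+250): 250 + j579 → |·| = √(250²+579²) = √397741 ≈ 630.67, ∠ = arctan(579/250) ≈ 66.65°
|H| = 1 · 579.54 / 630.67 ≈ 0.91893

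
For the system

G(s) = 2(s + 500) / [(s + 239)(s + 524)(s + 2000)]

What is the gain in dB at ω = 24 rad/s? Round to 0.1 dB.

At s = jω = j24:
zero (s+500): 500 + j24 → |·| = √(500²+24²) = √250576 ≈ 500.58, ∠ = arctan(24/500) ≈ 2.75°
pole (s+239): 239 + j24 → |·| = √(239²+24²) = √57697 ≈ 240.2, ∠ = arctan(24/239) ≈ 5.73°
pole (s+524): 524 + j24 → |·| = √(524²+24²) = √275152 ≈ 524.55, ∠ = arctan(24/524) ≈ 2.62°
pole (s+2000): 2000 + j24 → |·| = √(2000²+24²) = √4000576 ≈ 2000.1, ∠ = arctan(24/2000) ≈ 0.69°
|G| = 2 · 500.58 / 2.5201e+08 ≈ 3.9727e-06
Gain = 20 log₁₀(3.9727e-06) ≈ -108.02 dB

-108.0 dB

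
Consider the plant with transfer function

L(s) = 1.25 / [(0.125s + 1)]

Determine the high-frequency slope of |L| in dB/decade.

-20 dB/decade

Each pole contributes −20 dB/decade at high frequency; each zero contributes +20 dB/decade.
Net: 0 zero(s) − 1 pole(s) → -20 dB/decade.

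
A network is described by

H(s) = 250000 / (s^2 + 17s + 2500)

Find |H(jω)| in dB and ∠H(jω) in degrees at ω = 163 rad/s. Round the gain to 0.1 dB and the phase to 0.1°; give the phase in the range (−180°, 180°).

At s = jω = j163:
quadratic: (j163)² + 17·j163 + 2500 = -24069 + j2771 → |·| ≈ 24228, ∠ ≈ 173.43°
|H| = 250000 / 24228 ≈ 10.319
Gain = 20 log₁₀(10.319) ≈ 20.27 dB
∠H = 0.00° − 173.43° = -173.43°

20.3 dB, -173.4°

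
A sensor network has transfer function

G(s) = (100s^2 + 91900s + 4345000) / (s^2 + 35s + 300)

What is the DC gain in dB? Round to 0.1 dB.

83.2 dB

G(0) = 4345000 / 300 ≈ 14483
20 log₁₀(14483) ≈ 83.22 dB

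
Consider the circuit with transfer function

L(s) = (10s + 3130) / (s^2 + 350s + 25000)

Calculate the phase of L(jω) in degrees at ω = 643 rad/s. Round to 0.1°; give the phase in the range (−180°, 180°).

-85.9°

Substitute s = j643:
Numerator: 10(j643) + 3130 = 3130 + j6430
Denominator: (j643)^2 + 350(j643) + 25000 = -388449 + j225050
|N| = √(3130² + 6430²) ≈ 7151.3, ∠N ≈ 64.04°
|D| = √(388449² + 225050²) ≈ 4.4893e+05, ∠D ≈ 149.91°
∠L = 64.04° − 149.91° = -85.87°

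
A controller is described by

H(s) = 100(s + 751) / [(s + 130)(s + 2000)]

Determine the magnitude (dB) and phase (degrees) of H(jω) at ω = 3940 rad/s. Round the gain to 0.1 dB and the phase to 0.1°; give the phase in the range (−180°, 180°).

At s = jω = j3940:
zero (s+751): 751 + j3940 → |·| = √(751²+3940²) = √16087601 ≈ 4010.9, ∠ = arctan(3940/751) ≈ 79.21°
pole (s+130): 130 + j3940 → |·| = √(130²+3940²) = √15540500 ≈ 3942.1, ∠ = arctan(3940/130) ≈ 88.11°
pole (s+2000): 2000 + j3940 → |·| = √(2000²+3940²) = √19523600 ≈ 4418.6, ∠ = arctan(3940/2000) ≈ 63.09°
|H| = 100 · 4010.9 / 1.7419e+07 ≈ 0.023026
Gain = 20 log₁₀(0.023026) ≈ -32.76 dB
∠H = 79.21° − 151.20° = -71.99°

-32.8 dB, -72.0°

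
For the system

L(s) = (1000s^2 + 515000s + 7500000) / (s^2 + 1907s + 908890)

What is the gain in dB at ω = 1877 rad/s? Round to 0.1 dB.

58.3 dB

Substitute s = j1877:
Numerator: 1000(j1877)^2 + 515000(j1877) + 7500000 = -3515629000 + j966655000
Denominator: (j1877)^2 + 1907(j1877) + 908890 = -2614239 + j3579439
|N| = √(3515629000² + 966655000²) ≈ 3.6461e+09, ∠N ≈ 164.63°
|D| = √(2614239² + 3579439²) ≈ 4.4325e+06, ∠D ≈ 126.14°
|L| = 3.6461e+09 / 4.4325e+06 ≈ 822.58
Gain = 20 log₁₀(822.58) ≈ 58.30 dB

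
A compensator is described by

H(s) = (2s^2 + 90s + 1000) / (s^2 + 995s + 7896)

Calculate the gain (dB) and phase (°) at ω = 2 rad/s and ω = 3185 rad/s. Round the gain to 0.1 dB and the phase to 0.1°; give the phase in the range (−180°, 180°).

Substitute s = j2:
Numerator: 2(j2)^2 + 90(j2) + 1000 = 992 + j180
Denominator: (j2)^2 + 995(j2) + 7896 = 7892 + j1990
|N| = √(992² + 180²) ≈ 1008.2, ∠N ≈ 10.28°
|D| = √(7892² + 1990²) ≈ 8139, ∠D ≈ 14.15°
|H| = 1008.2 / 8139 ≈ 0.12387
Gain = 20 log₁₀(0.12387) ≈ -18.14 dB
∠H = 10.28° − 14.15° = -3.87°

Substitute s = j3185:
Numerator: 2(j3185)^2 + 90(j3185) + 1000 = -20287450 + j286650
Denominator: (j3185)^2 + 995(j3185) + 7896 = -10136329 + j3169075
|N| = √(20287450² + 286650²) ≈ 2.0289e+07, ∠N ≈ 179.19°
|D| = √(10136329² + 3169075²) ≈ 1.062e+07, ∠D ≈ 162.64°
|H| = 2.0289e+07 / 1.062e+07 ≈ 1.9105
Gain = 20 log₁₀(1.9105) ≈ 5.62 dB
∠H = 179.19° − 162.64° = 16.55°

ω = 2: -18.1 dB, -3.9°; ω = 3185: 5.6 dB, 16.6°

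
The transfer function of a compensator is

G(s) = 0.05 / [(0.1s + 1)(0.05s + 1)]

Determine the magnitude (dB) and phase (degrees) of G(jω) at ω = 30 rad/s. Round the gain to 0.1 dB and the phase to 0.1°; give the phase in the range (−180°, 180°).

-41.1 dB, -127.9°

At ω = 30 rad/s:
pole (1 + j30·0.1) = 1 + j3 → |·| ≈ 3.1623, ∠ ≈ 71.57°
pole (1 + j30·0.05) = 1 + j1.5 → |·| ≈ 1.8028, ∠ ≈ 56.31°
|G| = 0.05 · 1 / (3.1623 · 1.8028) ≈ 0.0087704
Gain = 20 log₁₀(0.0087704) ≈ -41.14 dB
∠G = (0°) − (71.57° + 56.31°) = -127.88°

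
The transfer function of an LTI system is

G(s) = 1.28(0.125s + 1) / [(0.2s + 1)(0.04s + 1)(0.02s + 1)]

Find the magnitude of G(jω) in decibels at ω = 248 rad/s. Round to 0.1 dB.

-36.0 dB

At ω = 248 rad/s:
zero (1 + j248·0.125) = 1 + j31 → |·| ≈ 31.016, ∠ ≈ 88.15°
pole (1 + j248·0.2) = 1 + j49.6 → |·| ≈ 49.61, ∠ ≈ 88.84°
pole (1 + j248·0.04) = 1 + j9.92 → |·| ≈ 9.9703, ∠ ≈ 84.24°
pole (1 + j248·0.02) = 1 + j4.96 → |·| ≈ 5.0598, ∠ ≈ 78.60°
|G| = 1.28 · 31.016 / (49.61 · 9.9703 · 5.0598) ≈ 0.015863
Gain = 20 log₁₀(0.015863) ≈ -35.99 dB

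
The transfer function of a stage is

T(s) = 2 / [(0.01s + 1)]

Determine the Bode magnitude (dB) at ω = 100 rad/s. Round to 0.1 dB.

At ω = 100 rad/s:
pole (1 + j100·0.01) = 1 + j1 → |·| ≈ 1.4142, ∠ ≈ 45.00°
|T| = 2 · 1 / (1.4142) ≈ 1.4142
Gain = 20 log₁₀(1.4142) ≈ 3.01 dB

3.0 dB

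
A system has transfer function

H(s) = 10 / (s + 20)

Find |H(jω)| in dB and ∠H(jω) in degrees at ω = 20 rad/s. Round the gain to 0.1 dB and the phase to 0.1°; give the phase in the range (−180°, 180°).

At s = jω = j20:
pole (s+20): 20 + j20 → |·| = √(20²+20²) = √800 ≈ 28.284, ∠ = arctan(20/20) ≈ 45.00°
|H| = 10 / 28.284 ≈ 0.35356
Gain = 20 log₁₀(0.35356) ≈ -9.03 dB
∠H = 0.00° − 45.00° = -45.00°

-9.0 dB, -45.0°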